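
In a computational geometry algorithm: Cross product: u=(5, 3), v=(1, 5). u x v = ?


u x v = u_x*v_y - u_y*v_x = 5*5 - 3*1
= 25 - 3 = 22

22


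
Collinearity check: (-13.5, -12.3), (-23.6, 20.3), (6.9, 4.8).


Cross product: ((-23.6)-(-13.5))*(4.8-(-12.3)) - (20.3-(-12.3))*(6.9-(-13.5))
= -837.75

No, not collinear


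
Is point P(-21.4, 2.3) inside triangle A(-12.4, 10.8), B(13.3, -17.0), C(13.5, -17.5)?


Cross products: AB x AP = -468.65, BC x BP = -13.49, CA x CP = 474.85
All same sign? no

No, outside


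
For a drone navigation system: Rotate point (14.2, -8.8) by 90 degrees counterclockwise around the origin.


90° CCW: (x,y) -> (-y, x)
(14.2,-8.8) -> (8.8, 14.2)

(8.8, 14.2)


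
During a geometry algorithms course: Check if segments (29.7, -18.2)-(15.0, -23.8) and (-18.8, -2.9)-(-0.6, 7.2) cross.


Cross products: d1=-768.31, d2=-721.76, d3=-496.51, d4=-543.06
d1*d2 < 0 and d3*d4 < 0? no

No, they don't intersect


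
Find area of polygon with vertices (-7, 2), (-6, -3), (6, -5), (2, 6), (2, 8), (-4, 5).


Shoelace sum: ((-7)*(-3) - (-6)*2) + ((-6)*(-5) - 6*(-3)) + (6*6 - 2*(-5)) + (2*8 - 2*6) + (2*5 - (-4)*8) + ((-4)*2 - (-7)*5)
= 200
Area = |200|/2 = 100

100


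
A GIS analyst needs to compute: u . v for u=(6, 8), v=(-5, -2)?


u . v = u_x*v_x + u_y*v_y = 6*(-5) + 8*(-2)
= (-30) + (-16) = -46

-46


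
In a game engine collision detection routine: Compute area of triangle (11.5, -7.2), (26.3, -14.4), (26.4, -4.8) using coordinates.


Area = |x_A(y_B-y_C) + x_B(y_C-y_A) + x_C(y_A-y_B)|/2
= |(-110.4) + 63.12 + 190.08|/2
= 142.8/2 = 71.4

71.4


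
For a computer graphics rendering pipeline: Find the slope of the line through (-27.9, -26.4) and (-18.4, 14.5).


slope = (y2-y1)/(x2-x1) = (14.5-(-26.4))/((-18.4)-(-27.9)) = 40.9/9.5 = 4.3053

4.3053


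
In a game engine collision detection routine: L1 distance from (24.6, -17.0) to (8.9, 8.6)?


|24.6-8.9| + |(-17)-8.6| = 15.7 + 25.6 = 41.3

41.3


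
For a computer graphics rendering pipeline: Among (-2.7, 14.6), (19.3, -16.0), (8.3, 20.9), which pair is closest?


d(P0,P1) = 37.6877, d(P0,P2) = 12.6764, d(P1,P2) = 38.5047
Closest: P0 and P2

Closest pair: (-2.7, 14.6) and (8.3, 20.9), distance = 12.6764


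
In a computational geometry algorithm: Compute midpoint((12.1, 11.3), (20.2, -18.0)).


M = ((12.1+20.2)/2, (11.3+(-18))/2)
= (16.15, -3.35)

(16.15, -3.35)


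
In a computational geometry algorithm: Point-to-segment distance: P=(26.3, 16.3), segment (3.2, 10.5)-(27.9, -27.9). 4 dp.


Project P onto AB: t = 0.1669 (clamped to [0,1])
Closest point on segment: (7.3215, 4.0925)
Distance: 22.5656

22.5656


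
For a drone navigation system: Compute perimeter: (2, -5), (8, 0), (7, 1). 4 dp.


Sides: (2, -5)->(8, 0): sqrt(61) = 7.81025, (8, 0)->(7, 1): sqrt(2) = 1.414214, (7, 1)->(2, -5): sqrt(61) = 7.81025
Sum = 17.034714
Perimeter = 17.0347

17.0347


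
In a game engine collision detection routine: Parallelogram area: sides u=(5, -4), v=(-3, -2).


|u x v| = |5*(-2) - (-4)*(-3)|
= |(-10) - 12| = 22

22


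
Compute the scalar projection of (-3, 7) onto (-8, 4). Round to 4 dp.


u.v = 52, |v| = sqrt(80) = 8.9443
Scalar projection = u.v / |v| = 52 / sqrt(80) = 5.8138

5.8138


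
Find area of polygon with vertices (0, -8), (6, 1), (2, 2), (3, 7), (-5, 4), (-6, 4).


Shoelace sum: (0*1 - 6*(-8)) + (6*2 - 2*1) + (2*7 - 3*2) + (3*4 - (-5)*7) + ((-5)*4 - (-6)*4) + ((-6)*(-8) - 0*4)
= 165
Area = |165|/2 = 82.5

82.5


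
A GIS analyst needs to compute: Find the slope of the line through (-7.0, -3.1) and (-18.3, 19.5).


slope = (y2-y1)/(x2-x1) = (19.5-(-3.1))/((-18.3)-(-7)) = 22.6/(-11.3) = -2

-2


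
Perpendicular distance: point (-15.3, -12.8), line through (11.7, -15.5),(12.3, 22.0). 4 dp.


|cross product| = 1014.12
|line direction| = sqrt(1406.61) = 37.5048
Distance = 1014.12/sqrt(1406.61) = 27.0397

27.0397


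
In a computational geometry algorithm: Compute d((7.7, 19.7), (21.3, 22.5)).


dx=13.6, dy=2.8
d^2 = 13.6^2 + 2.8^2 = 192.8
d = sqrt(192.8) = 13.8852

13.8852


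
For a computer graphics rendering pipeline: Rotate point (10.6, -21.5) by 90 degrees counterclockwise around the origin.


90° CCW: (x,y) -> (-y, x)
(10.6,-21.5) -> (21.5, 10.6)

(21.5, 10.6)


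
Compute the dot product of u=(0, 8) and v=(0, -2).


u . v = u_x*v_x + u_y*v_y = 0*0 + 8*(-2)
= 0 + (-16) = -16

-16


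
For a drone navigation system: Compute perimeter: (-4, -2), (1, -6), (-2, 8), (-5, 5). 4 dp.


Sides: (-4, -2)->(1, -6): sqrt(41) = 6.403124, (1, -6)->(-2, 8): sqrt(205) = 14.317821, (-2, 8)->(-5, 5): sqrt(18) = 4.242641, (-5, 5)->(-4, -2): sqrt(50) = 7.071068
Sum = 32.034654
Perimeter = 32.0347

32.0347


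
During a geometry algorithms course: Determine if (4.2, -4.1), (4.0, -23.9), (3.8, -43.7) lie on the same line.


Cross product: (4-4.2)*((-43.7)-(-4.1)) - ((-23.9)-(-4.1))*(3.8-4.2)
= 0

Yes, collinear


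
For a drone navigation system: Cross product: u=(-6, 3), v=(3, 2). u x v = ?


u x v = u_x*v_y - u_y*v_x = (-6)*2 - 3*3
= (-12) - 9 = -21

-21


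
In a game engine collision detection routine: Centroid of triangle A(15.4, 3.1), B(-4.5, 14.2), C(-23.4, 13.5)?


Centroid = ((x_A+x_B+x_C)/3, (y_A+y_B+y_C)/3)
= ((15.4+(-4.5)+(-23.4))/3, (3.1+14.2+13.5)/3)
= (-4.1667, 10.2667)

(-4.1667, 10.2667)


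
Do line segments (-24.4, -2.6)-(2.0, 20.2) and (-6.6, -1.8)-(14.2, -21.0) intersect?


Cross products: d1=-358.4, d2=622.72, d3=-384.72, d4=-1365.84
d1*d2 < 0 and d3*d4 < 0? no

No, they don't intersect


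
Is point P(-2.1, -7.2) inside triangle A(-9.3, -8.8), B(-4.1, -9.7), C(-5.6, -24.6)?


Cross products: AB x AP = 14.8, BC x BP = 26.05, CA x CP = -119.68
All same sign? no

No, outside


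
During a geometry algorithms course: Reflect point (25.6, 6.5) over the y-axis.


Reflection over y-axis: (x,y) -> (-x,y)
(25.6, 6.5) -> (-25.6, 6.5)

(-25.6, 6.5)


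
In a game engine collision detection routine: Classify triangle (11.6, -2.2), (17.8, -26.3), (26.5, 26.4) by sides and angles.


Side lengths squared: AB^2=619.25, BC^2=2852.98, CA^2=1039.97
Sorted: [619.25, 1039.97, 2852.98]
By sides: Scalene, By angles: Obtuse

Scalene, Obtuse


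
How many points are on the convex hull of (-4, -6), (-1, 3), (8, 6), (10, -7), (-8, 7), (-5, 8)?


Convex hull vertices (CCW): (-8, 7), (-4, -6), (10, -7), (8, 6), (-5, 8)
Count = 5

5


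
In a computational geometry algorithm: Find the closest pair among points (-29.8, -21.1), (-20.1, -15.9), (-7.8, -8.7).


d(P0,P1) = 11.0059, d(P0,P2) = 25.2539, d(P1,P2) = 14.2524
Closest: P0 and P1

Closest pair: (-29.8, -21.1) and (-20.1, -15.9), distance = 11.0059


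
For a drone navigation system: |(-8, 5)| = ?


|u| = sqrt((-8)^2 + 5^2) = sqrt(89) = 9.434

9.434


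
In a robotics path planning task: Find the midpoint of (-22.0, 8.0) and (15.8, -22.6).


M = (((-22)+15.8)/2, (8+(-22.6))/2)
= (-3.1, -7.3)

(-3.1, -7.3)


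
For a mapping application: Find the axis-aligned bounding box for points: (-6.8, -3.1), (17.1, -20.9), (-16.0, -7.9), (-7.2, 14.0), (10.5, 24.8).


x range: [-16, 17.1]
y range: [-20.9, 24.8]
Bounding box: (-16,-20.9) to (17.1,24.8)

(-16,-20.9) to (17.1,24.8)


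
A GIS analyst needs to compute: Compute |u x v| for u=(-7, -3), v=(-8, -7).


|u x v| = |(-7)*(-7) - (-3)*(-8)|
= |49 - 24| = 25

25


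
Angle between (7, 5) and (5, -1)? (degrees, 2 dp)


u.v = 30, |u| = sqrt(74) = 8.6023, |v| = sqrt(26) = 5.099
cos(theta) = u.v/(|u||v|) = 30/sqrt(1924) = 0.683941
theta = acos(0.683941) = 46.85 degrees

46.85 degrees


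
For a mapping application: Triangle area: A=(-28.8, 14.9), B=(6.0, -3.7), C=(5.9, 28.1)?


Area = |x_A(y_B-y_C) + x_B(y_C-y_A) + x_C(y_A-y_B)|/2
= |915.84 + 79.2 + 109.74|/2
= 1104.78/2 = 552.39

552.39


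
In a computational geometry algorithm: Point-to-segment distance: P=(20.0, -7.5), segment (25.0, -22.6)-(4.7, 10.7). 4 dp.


Project P onto AB: t = 0.3973 (clamped to [0,1])
Closest point on segment: (16.9342, -9.3689)
Distance: 3.5905

3.5905


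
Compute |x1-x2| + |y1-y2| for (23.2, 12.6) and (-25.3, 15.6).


|23.2-(-25.3)| + |12.6-15.6| = 48.5 + 3 = 51.5

51.5


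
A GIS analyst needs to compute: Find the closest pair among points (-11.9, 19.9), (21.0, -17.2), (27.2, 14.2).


d(P0,P1) = 49.5865, d(P0,P2) = 39.5133, d(P1,P2) = 32.0062
Closest: P1 and P2

Closest pair: (21.0, -17.2) and (27.2, 14.2), distance = 32.0062


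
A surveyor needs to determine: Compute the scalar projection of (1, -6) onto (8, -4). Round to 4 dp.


u.v = 32, |v| = sqrt(80) = 8.9443
Scalar projection = u.v / |v| = 32 / sqrt(80) = 3.5777

3.5777


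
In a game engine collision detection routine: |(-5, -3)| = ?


|u| = sqrt((-5)^2 + (-3)^2) = sqrt(34) = 5.831

5.831


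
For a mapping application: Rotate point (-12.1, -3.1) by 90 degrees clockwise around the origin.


90° CW: (x,y) -> (y, -x)
(-12.1,-3.1) -> (-3.1, 12.1)

(-3.1, 12.1)


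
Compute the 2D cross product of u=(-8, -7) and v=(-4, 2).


u x v = u_x*v_y - u_y*v_x = (-8)*2 - (-7)*(-4)
= (-16) - 28 = -44

-44


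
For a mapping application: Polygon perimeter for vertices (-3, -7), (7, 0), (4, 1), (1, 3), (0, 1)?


Sides: (-3, -7)->(7, 0): sqrt(149) = 12.206556, (7, 0)->(4, 1): sqrt(10) = 3.162278, (4, 1)->(1, 3): sqrt(13) = 3.605551, (1, 3)->(0, 1): sqrt(5) = 2.236068, (0, 1)->(-3, -7): sqrt(73) = 8.544004
Sum = 29.754457
Perimeter = 29.7545

29.7545


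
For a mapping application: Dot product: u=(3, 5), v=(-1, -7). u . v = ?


u . v = u_x*v_x + u_y*v_y = 3*(-1) + 5*(-7)
= (-3) + (-35) = -38

-38


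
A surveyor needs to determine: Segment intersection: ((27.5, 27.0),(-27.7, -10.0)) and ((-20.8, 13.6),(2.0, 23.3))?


Cross products: d1=-162.99, d2=-471.15, d3=-1047.42, d4=-739.26
d1*d2 < 0 and d3*d4 < 0? no

No, they don't intersect


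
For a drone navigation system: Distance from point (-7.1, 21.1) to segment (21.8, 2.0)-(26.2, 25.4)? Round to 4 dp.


Project P onto AB: t = 0.5641 (clamped to [0,1])
Closest point on segment: (24.2819, 15.1991)
Distance: 31.9319

31.9319


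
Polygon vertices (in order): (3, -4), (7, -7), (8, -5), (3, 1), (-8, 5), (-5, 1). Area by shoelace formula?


Shoelace sum: (3*(-7) - 7*(-4)) + (7*(-5) - 8*(-7)) + (8*1 - 3*(-5)) + (3*5 - (-8)*1) + ((-8)*1 - (-5)*5) + ((-5)*(-4) - 3*1)
= 108
Area = |108|/2 = 54

54


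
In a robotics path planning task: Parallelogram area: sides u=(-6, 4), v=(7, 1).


|u x v| = |(-6)*1 - 4*7|
= |(-6) - 28| = 34

34


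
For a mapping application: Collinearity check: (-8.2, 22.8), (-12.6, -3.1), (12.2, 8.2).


Cross product: ((-12.6)-(-8.2))*(8.2-22.8) - ((-3.1)-22.8)*(12.2-(-8.2))
= 592.6

No, not collinear


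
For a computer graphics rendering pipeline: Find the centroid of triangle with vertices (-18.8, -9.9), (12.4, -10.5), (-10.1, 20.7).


Centroid = ((x_A+x_B+x_C)/3, (y_A+y_B+y_C)/3)
= (((-18.8)+12.4+(-10.1))/3, ((-9.9)+(-10.5)+20.7)/3)
= (-5.5, 0.1)

(-5.5, 0.1)


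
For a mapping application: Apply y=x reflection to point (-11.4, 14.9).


Reflection over y=x: (x,y) -> (y,x)
(-11.4, 14.9) -> (14.9, -11.4)

(14.9, -11.4)


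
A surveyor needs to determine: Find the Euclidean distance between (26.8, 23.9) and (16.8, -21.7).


dx=-10, dy=-45.6
d^2 = (-10)^2 + (-45.6)^2 = 2179.36
d = sqrt(2179.36) = 46.6836

46.6836


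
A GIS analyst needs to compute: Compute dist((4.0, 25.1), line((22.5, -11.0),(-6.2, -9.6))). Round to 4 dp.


|cross product| = 1010.17
|line direction| = sqrt(825.65) = 28.7341
Distance = 1010.17/sqrt(825.65) = 35.1558

35.1558


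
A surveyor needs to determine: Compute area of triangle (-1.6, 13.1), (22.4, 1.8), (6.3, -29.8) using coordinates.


Area = |x_A(y_B-y_C) + x_B(y_C-y_A) + x_C(y_A-y_B)|/2
= |(-50.56) + (-960.96) + 71.19|/2
= 940.33/2 = 470.165

470.165


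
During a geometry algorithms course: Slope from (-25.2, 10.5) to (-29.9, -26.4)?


slope = (y2-y1)/(x2-x1) = ((-26.4)-10.5)/((-29.9)-(-25.2)) = (-36.9)/(-4.7) = 7.8511

7.8511


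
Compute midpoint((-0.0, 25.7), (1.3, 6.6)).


M = ((0+1.3)/2, (25.7+6.6)/2)
= (0.65, 16.15)

(0.65, 16.15)


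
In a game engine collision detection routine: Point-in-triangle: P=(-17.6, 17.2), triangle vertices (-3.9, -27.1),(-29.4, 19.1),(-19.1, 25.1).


Cross products: AB x AP = -496.71, BC x BP = -90.37, CA x CP = -41.78
All same sign? yes

Yes, inside


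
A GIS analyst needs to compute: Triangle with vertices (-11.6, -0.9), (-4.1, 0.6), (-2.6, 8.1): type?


Side lengths squared: AB^2=58.5, BC^2=58.5, CA^2=162
Sorted: [58.5, 58.5, 162]
By sides: Isosceles, By angles: Obtuse

Isosceles, Obtuse


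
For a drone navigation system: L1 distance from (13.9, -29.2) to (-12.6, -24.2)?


|13.9-(-12.6)| + |(-29.2)-(-24.2)| = 26.5 + 5 = 31.5

31.5


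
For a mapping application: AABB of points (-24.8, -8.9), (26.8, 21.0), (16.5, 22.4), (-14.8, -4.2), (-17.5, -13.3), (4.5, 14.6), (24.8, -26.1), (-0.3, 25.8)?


x range: [-24.8, 26.8]
y range: [-26.1, 25.8]
Bounding box: (-24.8,-26.1) to (26.8,25.8)

(-24.8,-26.1) to (26.8,25.8)


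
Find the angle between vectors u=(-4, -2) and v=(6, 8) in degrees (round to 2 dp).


u.v = -40, |u| = sqrt(20) = 4.4721, |v| = sqrt(100) = 10
cos(theta) = u.v/(|u||v|) = -40/sqrt(2000) = -0.894427
theta = acos(-0.894427) = 153.43 degrees

153.43 degrees


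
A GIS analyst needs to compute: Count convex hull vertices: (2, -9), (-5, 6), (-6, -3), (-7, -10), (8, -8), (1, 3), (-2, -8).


Convex hull vertices (CCW): (-7, -10), (2, -9), (8, -8), (1, 3), (-5, 6)
Count = 5

5


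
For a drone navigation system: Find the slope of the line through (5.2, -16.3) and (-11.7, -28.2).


slope = (y2-y1)/(x2-x1) = ((-28.2)-(-16.3))/((-11.7)-5.2) = (-11.9)/(-16.9) = 0.7041

0.7041


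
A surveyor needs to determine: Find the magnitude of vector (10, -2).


|u| = sqrt(10^2 + (-2)^2) = sqrt(104) = 10.198

10.198


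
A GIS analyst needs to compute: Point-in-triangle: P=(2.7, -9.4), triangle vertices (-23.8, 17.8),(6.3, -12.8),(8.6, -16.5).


Cross products: AB x AP = -7.82, BC x BP = -5.5, CA x CP = -27.67
All same sign? yes

Yes, inside


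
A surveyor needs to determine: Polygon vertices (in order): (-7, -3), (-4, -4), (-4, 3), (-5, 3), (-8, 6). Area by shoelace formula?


Shoelace sum: ((-7)*(-4) - (-4)*(-3)) + ((-4)*3 - (-4)*(-4)) + ((-4)*3 - (-5)*3) + ((-5)*6 - (-8)*3) + ((-8)*(-3) - (-7)*6)
= 51
Area = |51|/2 = 25.5

25.5


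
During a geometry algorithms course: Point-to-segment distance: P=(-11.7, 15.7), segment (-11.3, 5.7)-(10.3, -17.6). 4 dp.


Project P onto AB: t = 0 (clamped to [0,1])
Closest point on segment: (-11.3, 5.7)
Distance: 10.008

10.008


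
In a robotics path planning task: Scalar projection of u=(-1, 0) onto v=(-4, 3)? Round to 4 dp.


u.v = 4, |v| = sqrt(25) = 5
Scalar projection = u.v / |v| = 4 / sqrt(25) = 0.8

0.8


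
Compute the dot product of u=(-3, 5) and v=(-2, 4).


u . v = u_x*v_x + u_y*v_y = (-3)*(-2) + 5*4
= 6 + 20 = 26

26


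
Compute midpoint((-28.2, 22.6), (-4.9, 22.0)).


M = (((-28.2)+(-4.9))/2, (22.6+22)/2)
= (-16.55, 22.3)

(-16.55, 22.3)


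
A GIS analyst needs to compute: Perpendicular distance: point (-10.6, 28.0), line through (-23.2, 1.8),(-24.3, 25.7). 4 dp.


|cross product| = 329.96
|line direction| = sqrt(572.42) = 23.9253
Distance = 329.96/sqrt(572.42) = 13.7913

13.7913


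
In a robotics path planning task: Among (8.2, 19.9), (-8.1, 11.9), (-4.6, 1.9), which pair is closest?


d(P0,P1) = 18.1574, d(P0,P2) = 22.0871, d(P1,P2) = 10.5948
Closest: P1 and P2

Closest pair: (-8.1, 11.9) and (-4.6, 1.9), distance = 10.5948


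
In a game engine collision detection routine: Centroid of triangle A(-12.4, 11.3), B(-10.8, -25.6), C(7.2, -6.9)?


Centroid = ((x_A+x_B+x_C)/3, (y_A+y_B+y_C)/3)
= (((-12.4)+(-10.8)+7.2)/3, (11.3+(-25.6)+(-6.9))/3)
= (-5.3333, -7.0667)

(-5.3333, -7.0667)


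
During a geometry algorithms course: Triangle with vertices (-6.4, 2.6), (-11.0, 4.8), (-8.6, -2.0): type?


Side lengths squared: AB^2=26, BC^2=52, CA^2=26
Sorted: [26, 26, 52]
By sides: Isosceles, By angles: Right

Isosceles, Right


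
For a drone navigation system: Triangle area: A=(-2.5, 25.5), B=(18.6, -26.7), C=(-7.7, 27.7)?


Area = |x_A(y_B-y_C) + x_B(y_C-y_A) + x_C(y_A-y_B)|/2
= |136 + 40.92 + (-401.94)|/2
= 225.02/2 = 112.51

112.51


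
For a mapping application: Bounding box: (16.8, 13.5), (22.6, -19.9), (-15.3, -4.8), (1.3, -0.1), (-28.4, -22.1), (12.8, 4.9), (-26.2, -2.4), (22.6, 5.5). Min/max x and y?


x range: [-28.4, 22.6]
y range: [-22.1, 13.5]
Bounding box: (-28.4,-22.1) to (22.6,13.5)

(-28.4,-22.1) to (22.6,13.5)


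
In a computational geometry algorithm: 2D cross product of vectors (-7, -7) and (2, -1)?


u x v = u_x*v_y - u_y*v_x = (-7)*(-1) - (-7)*2
= 7 - (-14) = 21

21


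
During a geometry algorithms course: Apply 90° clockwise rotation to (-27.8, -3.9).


90° CW: (x,y) -> (y, -x)
(-27.8,-3.9) -> (-3.9, 27.8)

(-3.9, 27.8)


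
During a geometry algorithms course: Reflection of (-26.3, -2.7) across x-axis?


Reflection over x-axis: (x,y) -> (x,-y)
(-26.3, -2.7) -> (-26.3, 2.7)

(-26.3, 2.7)


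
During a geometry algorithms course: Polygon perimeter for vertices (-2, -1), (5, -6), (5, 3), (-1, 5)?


Sides: (-2, -1)->(5, -6): sqrt(74) = 8.602325, (5, -6)->(5, 3): sqrt(81) = 9, (5, 3)->(-1, 5): sqrt(40) = 6.324555, (-1, 5)->(-2, -1): sqrt(37) = 6.082763
Sum = 30.009643
Perimeter = 30.0096

30.0096


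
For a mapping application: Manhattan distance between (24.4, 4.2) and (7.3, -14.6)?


|24.4-7.3| + |4.2-(-14.6)| = 17.1 + 18.8 = 35.9

35.9


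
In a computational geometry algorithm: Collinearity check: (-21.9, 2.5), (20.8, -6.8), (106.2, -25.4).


Cross product: (20.8-(-21.9))*((-25.4)-2.5) - ((-6.8)-2.5)*(106.2-(-21.9))
= 0

Yes, collinear


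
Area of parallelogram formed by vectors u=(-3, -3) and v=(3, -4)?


|u x v| = |(-3)*(-4) - (-3)*3|
= |12 - (-9)| = 21

21


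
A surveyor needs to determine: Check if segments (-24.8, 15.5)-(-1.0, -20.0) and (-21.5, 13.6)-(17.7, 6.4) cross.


Cross products: d1=50.72, d2=-1169.52, d3=71.93, d4=1292.17
d1*d2 < 0 and d3*d4 < 0? no

No, they don't intersect


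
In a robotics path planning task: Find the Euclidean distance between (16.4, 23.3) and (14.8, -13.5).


dx=-1.6, dy=-36.8
d^2 = (-1.6)^2 + (-36.8)^2 = 1356.8
d = sqrt(1356.8) = 36.8348

36.8348


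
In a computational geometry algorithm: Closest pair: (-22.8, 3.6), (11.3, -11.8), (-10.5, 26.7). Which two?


d(P0,P1) = 37.4162, d(P0,P2) = 26.1706, d(P1,P2) = 44.2435
Closest: P0 and P2

Closest pair: (-22.8, 3.6) and (-10.5, 26.7), distance = 26.1706


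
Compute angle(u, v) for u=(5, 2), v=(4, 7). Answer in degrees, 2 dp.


u.v = 34, |u| = sqrt(29) = 5.3852, |v| = sqrt(65) = 8.0623
cos(theta) = u.v/(|u||v|) = 34/sqrt(1885) = 0.783111
theta = acos(0.783111) = 38.45 degrees

38.45 degrees


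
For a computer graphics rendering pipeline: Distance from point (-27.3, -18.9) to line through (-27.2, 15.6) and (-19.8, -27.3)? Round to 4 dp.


|cross product| = 259.59
|line direction| = sqrt(1895.17) = 43.5336
Distance = 259.59/sqrt(1895.17) = 5.963

5.963


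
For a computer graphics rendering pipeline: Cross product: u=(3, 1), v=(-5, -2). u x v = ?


u x v = u_x*v_y - u_y*v_x = 3*(-2) - 1*(-5)
= (-6) - (-5) = -1

-1


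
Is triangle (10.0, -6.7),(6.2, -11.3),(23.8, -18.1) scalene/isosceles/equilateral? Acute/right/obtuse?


Side lengths squared: AB^2=35.6, BC^2=356, CA^2=320.4
Sorted: [35.6, 320.4, 356]
By sides: Scalene, By angles: Right

Scalene, Right


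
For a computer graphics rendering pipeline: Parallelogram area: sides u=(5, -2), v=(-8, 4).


|u x v| = |5*4 - (-2)*(-8)|
= |20 - 16| = 4

4


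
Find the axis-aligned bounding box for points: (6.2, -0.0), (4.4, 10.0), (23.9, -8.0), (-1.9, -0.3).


x range: [-1.9, 23.9]
y range: [-8, 10]
Bounding box: (-1.9,-8) to (23.9,10)

(-1.9,-8) to (23.9,10)


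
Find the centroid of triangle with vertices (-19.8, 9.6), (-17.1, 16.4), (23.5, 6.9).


Centroid = ((x_A+x_B+x_C)/3, (y_A+y_B+y_C)/3)
= (((-19.8)+(-17.1)+23.5)/3, (9.6+16.4+6.9)/3)
= (-4.4667, 10.9667)

(-4.4667, 10.9667)


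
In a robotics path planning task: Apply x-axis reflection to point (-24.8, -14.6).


Reflection over x-axis: (x,y) -> (x,-y)
(-24.8, -14.6) -> (-24.8, 14.6)

(-24.8, 14.6)


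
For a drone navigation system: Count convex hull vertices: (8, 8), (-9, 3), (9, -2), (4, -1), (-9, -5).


Convex hull vertices (CCW): (-9, -5), (9, -2), (8, 8), (-9, 3)
Count = 4

4


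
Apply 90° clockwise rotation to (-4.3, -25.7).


90° CW: (x,y) -> (y, -x)
(-4.3,-25.7) -> (-25.7, 4.3)

(-25.7, 4.3)


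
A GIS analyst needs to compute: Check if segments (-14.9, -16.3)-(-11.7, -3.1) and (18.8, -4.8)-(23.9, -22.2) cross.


Cross products: d1=-645.03, d2=-522.03, d3=-408.04, d4=-531.04
d1*d2 < 0 and d3*d4 < 0? no

No, they don't intersect


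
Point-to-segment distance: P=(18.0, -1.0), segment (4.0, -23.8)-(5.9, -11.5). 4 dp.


Project P onto AB: t = 1 (clamped to [0,1])
Closest point on segment: (5.9, -11.5)
Distance: 16.0206

16.0206


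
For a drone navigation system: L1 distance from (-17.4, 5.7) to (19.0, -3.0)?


|(-17.4)-19| + |5.7-(-3)| = 36.4 + 8.7 = 45.1

45.1


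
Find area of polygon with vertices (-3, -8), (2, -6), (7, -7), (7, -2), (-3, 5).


Shoelace sum: ((-3)*(-6) - 2*(-8)) + (2*(-7) - 7*(-6)) + (7*(-2) - 7*(-7)) + (7*5 - (-3)*(-2)) + ((-3)*(-8) - (-3)*5)
= 165
Area = |165|/2 = 82.5

82.5


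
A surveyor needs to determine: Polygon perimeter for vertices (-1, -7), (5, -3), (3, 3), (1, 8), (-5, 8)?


Sides: (-1, -7)->(5, -3): sqrt(52) = 7.211103, (5, -3)->(3, 3): sqrt(40) = 6.324555, (3, 3)->(1, 8): sqrt(29) = 5.385165, (1, 8)->(-5, 8): sqrt(36) = 6, (-5, 8)->(-1, -7): sqrt(241) = 15.524175
Sum = 40.444998
Perimeter = 40.445

40.445


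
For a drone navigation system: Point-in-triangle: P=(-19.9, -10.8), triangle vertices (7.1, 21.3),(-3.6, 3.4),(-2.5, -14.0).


Cross products: AB x AP = -139.83, BC x BP = -299.24, CA x CP = 644.94
All same sign? no

No, outside


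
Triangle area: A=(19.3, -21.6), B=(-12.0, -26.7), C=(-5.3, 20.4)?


Area = |x_A(y_B-y_C) + x_B(y_C-y_A) + x_C(y_A-y_B)|/2
= |(-909.03) + (-504) + (-27.03)|/2
= 1440.06/2 = 720.03

720.03


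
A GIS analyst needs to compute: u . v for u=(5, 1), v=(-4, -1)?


u . v = u_x*v_x + u_y*v_y = 5*(-4) + 1*(-1)
= (-20) + (-1) = -21

-21


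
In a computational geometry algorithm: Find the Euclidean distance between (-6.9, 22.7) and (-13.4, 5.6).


dx=-6.5, dy=-17.1
d^2 = (-6.5)^2 + (-17.1)^2 = 334.66
d = sqrt(334.66) = 18.2937

18.2937


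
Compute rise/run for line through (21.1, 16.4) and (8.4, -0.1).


slope = (y2-y1)/(x2-x1) = ((-0.1)-16.4)/(8.4-21.1) = (-16.5)/(-12.7) = 1.2992

1.2992


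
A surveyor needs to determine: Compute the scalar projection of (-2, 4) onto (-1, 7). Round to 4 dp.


u.v = 30, |v| = sqrt(50) = 7.0711
Scalar projection = u.v / |v| = 30 / sqrt(50) = 4.2426

4.2426


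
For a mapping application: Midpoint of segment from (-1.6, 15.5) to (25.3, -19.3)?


M = (((-1.6)+25.3)/2, (15.5+(-19.3))/2)
= (11.85, -1.9)

(11.85, -1.9)


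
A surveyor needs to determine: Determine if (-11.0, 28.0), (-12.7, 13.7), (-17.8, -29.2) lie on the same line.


Cross product: ((-12.7)-(-11))*((-29.2)-28) - (13.7-28)*((-17.8)-(-11))
= 0

Yes, collinear


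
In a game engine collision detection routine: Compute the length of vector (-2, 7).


|u| = sqrt((-2)^2 + 7^2) = sqrt(53) = 7.2801

7.2801


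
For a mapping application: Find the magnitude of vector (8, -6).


|u| = sqrt(8^2 + (-6)^2) = sqrt(100) = 10

10


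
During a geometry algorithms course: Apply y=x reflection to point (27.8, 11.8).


Reflection over y=x: (x,y) -> (y,x)
(27.8, 11.8) -> (11.8, 27.8)

(11.8, 27.8)


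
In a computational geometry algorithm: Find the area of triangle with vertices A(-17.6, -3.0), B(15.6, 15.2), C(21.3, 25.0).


Area = |x_A(y_B-y_C) + x_B(y_C-y_A) + x_C(y_A-y_B)|/2
= |172.48 + 436.8 + (-387.66)|/2
= 221.62/2 = 110.81

110.81


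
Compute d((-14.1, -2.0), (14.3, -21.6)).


dx=28.4, dy=-19.6
d^2 = 28.4^2 + (-19.6)^2 = 1190.72
d = sqrt(1190.72) = 34.5068

34.5068


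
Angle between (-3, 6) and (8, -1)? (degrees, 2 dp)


u.v = -30, |u| = sqrt(45) = 6.7082, |v| = sqrt(65) = 8.0623
cos(theta) = u.v/(|u||v|) = -30/sqrt(2925) = -0.5547
theta = acos(-0.5547) = 123.69 degrees

123.69 degrees


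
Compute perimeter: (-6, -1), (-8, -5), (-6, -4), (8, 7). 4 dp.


Sides: (-6, -1)->(-8, -5): sqrt(20) = 4.472136, (-8, -5)->(-6, -4): sqrt(5) = 2.236068, (-6, -4)->(8, 7): sqrt(317) = 17.804494, (8, 7)->(-6, -1): sqrt(260) = 16.124515
Sum = 40.637213
Perimeter = 40.6372

40.6372


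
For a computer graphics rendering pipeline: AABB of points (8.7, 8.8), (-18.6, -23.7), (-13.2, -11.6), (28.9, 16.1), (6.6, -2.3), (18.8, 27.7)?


x range: [-18.6, 28.9]
y range: [-23.7, 27.7]
Bounding box: (-18.6,-23.7) to (28.9,27.7)

(-18.6,-23.7) to (28.9,27.7)


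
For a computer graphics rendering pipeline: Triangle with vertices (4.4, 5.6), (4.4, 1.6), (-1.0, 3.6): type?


Side lengths squared: AB^2=16, BC^2=33.16, CA^2=33.16
Sorted: [16, 33.16, 33.16]
By sides: Isosceles, By angles: Acute

Isosceles, Acute


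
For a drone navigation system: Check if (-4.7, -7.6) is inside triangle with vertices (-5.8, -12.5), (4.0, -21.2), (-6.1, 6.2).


Cross products: AB x AP = 57.59, BC x BP = 101.02, CA x CP = 22.04
All same sign? yes

Yes, inside


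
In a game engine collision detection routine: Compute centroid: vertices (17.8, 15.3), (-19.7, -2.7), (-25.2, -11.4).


Centroid = ((x_A+x_B+x_C)/3, (y_A+y_B+y_C)/3)
= ((17.8+(-19.7)+(-25.2))/3, (15.3+(-2.7)+(-11.4))/3)
= (-9.0333, 0.4)

(-9.0333, 0.4)


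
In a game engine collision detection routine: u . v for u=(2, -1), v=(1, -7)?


u . v = u_x*v_x + u_y*v_y = 2*1 + (-1)*(-7)
= 2 + 7 = 9

9


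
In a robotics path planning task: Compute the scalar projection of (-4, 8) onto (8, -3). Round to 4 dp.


u.v = -56, |v| = sqrt(73) = 8.544
Scalar projection = u.v / |v| = -56 / sqrt(73) = -6.5543

-6.5543


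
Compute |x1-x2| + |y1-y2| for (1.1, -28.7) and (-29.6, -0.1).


|1.1-(-29.6)| + |(-28.7)-(-0.1)| = 30.7 + 28.6 = 59.3

59.3


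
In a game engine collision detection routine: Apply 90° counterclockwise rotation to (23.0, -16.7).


90° CCW: (x,y) -> (-y, x)
(23,-16.7) -> (16.7, 23)

(16.7, 23)


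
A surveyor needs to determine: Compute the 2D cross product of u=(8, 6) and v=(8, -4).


u x v = u_x*v_y - u_y*v_x = 8*(-4) - 6*8
= (-32) - 48 = -80

-80


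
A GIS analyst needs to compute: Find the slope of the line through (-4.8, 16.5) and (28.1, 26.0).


slope = (y2-y1)/(x2-x1) = (26-16.5)/(28.1-(-4.8)) = 9.5/32.9 = 0.2888

0.2888


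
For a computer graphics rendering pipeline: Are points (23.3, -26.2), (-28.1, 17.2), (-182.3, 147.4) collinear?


Cross product: ((-28.1)-23.3)*(147.4-(-26.2)) - (17.2-(-26.2))*((-182.3)-23.3)
= 0

Yes, collinear


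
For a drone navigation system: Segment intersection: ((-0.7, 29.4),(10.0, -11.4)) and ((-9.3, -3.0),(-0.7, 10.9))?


Cross products: d1=159.1, d2=-340.51, d3=-697.56, d4=-197.95
d1*d2 < 0 and d3*d4 < 0? no

No, they don't intersect


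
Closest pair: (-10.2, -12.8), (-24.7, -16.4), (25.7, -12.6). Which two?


d(P0,P1) = 14.9402, d(P0,P2) = 35.9006, d(P1,P2) = 50.5431
Closest: P0 and P1

Closest pair: (-10.2, -12.8) and (-24.7, -16.4), distance = 14.9402


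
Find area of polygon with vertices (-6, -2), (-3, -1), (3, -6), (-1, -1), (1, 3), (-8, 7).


Shoelace sum: ((-6)*(-1) - (-3)*(-2)) + ((-3)*(-6) - 3*(-1)) + (3*(-1) - (-1)*(-6)) + ((-1)*3 - 1*(-1)) + (1*7 - (-8)*3) + ((-8)*(-2) - (-6)*7)
= 99
Area = |99|/2 = 49.5

49.5


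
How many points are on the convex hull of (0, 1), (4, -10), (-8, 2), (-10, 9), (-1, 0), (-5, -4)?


Convex hull vertices (CCW): (-10, 9), (-8, 2), (-5, -4), (4, -10), (0, 1)
Count = 5

5


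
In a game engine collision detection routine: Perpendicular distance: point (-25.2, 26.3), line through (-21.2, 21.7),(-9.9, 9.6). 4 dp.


|cross product| = 3.58
|line direction| = sqrt(274.1) = 16.556
Distance = 3.58/sqrt(274.1) = 0.2162

0.2162


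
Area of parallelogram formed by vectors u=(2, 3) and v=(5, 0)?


|u x v| = |2*0 - 3*5|
= |0 - 15| = 15

15


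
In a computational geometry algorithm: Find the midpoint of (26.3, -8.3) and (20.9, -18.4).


M = ((26.3+20.9)/2, ((-8.3)+(-18.4))/2)
= (23.6, -13.35)

(23.6, -13.35)


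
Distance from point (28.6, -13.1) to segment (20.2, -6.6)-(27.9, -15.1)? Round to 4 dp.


Project P onto AB: t = 0.9117 (clamped to [0,1])
Closest point on segment: (27.2204, -14.3498)
Distance: 1.8615

1.8615


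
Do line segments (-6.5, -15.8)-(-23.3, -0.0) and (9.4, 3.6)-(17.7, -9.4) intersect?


Cross products: d1=-367.72, d2=-454.98, d3=-577.14, d4=-489.88
d1*d2 < 0 and d3*d4 < 0? no

No, they don't intersect


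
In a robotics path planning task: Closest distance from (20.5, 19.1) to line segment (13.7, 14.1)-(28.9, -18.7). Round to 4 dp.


Project P onto AB: t = 0 (clamped to [0,1])
Closest point on segment: (13.7, 14.1)
Distance: 8.4404

8.4404


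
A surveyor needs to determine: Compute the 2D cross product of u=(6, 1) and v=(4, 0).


u x v = u_x*v_y - u_y*v_x = 6*0 - 1*4
= 0 - 4 = -4

-4


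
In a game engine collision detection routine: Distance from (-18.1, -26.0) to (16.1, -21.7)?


dx=34.2, dy=4.3
d^2 = 34.2^2 + 4.3^2 = 1188.13
d = sqrt(1188.13) = 34.4693

34.4693


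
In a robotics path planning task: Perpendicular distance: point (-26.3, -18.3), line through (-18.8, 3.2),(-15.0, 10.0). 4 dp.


|cross product| = 30.7
|line direction| = sqrt(60.68) = 7.7897
Distance = 30.7/sqrt(60.68) = 3.9411

3.9411


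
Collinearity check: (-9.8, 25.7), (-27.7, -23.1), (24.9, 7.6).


Cross product: ((-27.7)-(-9.8))*(7.6-25.7) - ((-23.1)-25.7)*(24.9-(-9.8))
= 2017.35

No, not collinear


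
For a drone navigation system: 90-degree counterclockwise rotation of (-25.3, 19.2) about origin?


90° CCW: (x,y) -> (-y, x)
(-25.3,19.2) -> (-19.2, -25.3)

(-19.2, -25.3)


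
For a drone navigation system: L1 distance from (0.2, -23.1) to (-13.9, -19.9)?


|0.2-(-13.9)| + |(-23.1)-(-19.9)| = 14.1 + 3.2 = 17.3

17.3


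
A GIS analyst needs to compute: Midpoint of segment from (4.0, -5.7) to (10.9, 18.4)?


M = ((4+10.9)/2, ((-5.7)+18.4)/2)
= (7.45, 6.35)

(7.45, 6.35)


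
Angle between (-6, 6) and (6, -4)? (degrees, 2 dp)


u.v = -60, |u| = sqrt(72) = 8.4853, |v| = sqrt(52) = 7.2111
cos(theta) = u.v/(|u||v|) = -60/sqrt(3744) = -0.980581
theta = acos(-0.980581) = 168.69 degrees

168.69 degrees


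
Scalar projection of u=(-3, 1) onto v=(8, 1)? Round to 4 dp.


u.v = -23, |v| = sqrt(65) = 8.0623
Scalar projection = u.v / |v| = -23 / sqrt(65) = -2.8528

-2.8528


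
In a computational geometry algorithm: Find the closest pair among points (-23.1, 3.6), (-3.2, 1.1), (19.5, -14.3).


d(P0,P1) = 20.0564, d(P0,P2) = 46.2079, d(P1,P2) = 27.4308
Closest: P0 and P1

Closest pair: (-23.1, 3.6) and (-3.2, 1.1), distance = 20.0564


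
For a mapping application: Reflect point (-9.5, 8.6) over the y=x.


Reflection over y=x: (x,y) -> (y,x)
(-9.5, 8.6) -> (8.6, -9.5)

(8.6, -9.5)


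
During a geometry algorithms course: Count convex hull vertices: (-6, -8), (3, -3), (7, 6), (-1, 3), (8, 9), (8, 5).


Convex hull vertices (CCW): (-6, -8), (3, -3), (8, 5), (8, 9), (-1, 3)
Count = 5

5


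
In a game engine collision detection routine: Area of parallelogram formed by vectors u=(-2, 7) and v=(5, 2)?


|u x v| = |(-2)*2 - 7*5|
= |(-4) - 35| = 39

39


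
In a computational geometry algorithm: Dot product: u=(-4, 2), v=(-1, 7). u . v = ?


u . v = u_x*v_x + u_y*v_y = (-4)*(-1) + 2*7
= 4 + 14 = 18

18


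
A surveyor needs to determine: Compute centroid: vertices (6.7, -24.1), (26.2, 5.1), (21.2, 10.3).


Centroid = ((x_A+x_B+x_C)/3, (y_A+y_B+y_C)/3)
= ((6.7+26.2+21.2)/3, ((-24.1)+5.1+10.3)/3)
= (18.0333, -2.9)

(18.0333, -2.9)


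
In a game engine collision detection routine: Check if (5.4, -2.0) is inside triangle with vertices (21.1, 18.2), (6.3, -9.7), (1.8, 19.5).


Cross products: AB x AP = -139.07, BC x BP = -8.37, CA x CP = -410.27
All same sign? yes

Yes, inside


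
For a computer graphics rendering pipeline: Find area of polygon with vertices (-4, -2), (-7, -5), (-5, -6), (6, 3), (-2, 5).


Shoelace sum: ((-4)*(-5) - (-7)*(-2)) + ((-7)*(-6) - (-5)*(-5)) + ((-5)*3 - 6*(-6)) + (6*5 - (-2)*3) + ((-2)*(-2) - (-4)*5)
= 104
Area = |104|/2 = 52

52


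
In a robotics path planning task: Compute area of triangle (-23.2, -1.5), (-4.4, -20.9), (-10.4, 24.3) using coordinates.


Area = |x_A(y_B-y_C) + x_B(y_C-y_A) + x_C(y_A-y_B)|/2
= |1048.64 + (-113.52) + (-201.76)|/2
= 733.36/2 = 366.68

366.68


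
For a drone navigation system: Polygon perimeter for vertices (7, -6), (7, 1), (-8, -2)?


Sides: (7, -6)->(7, 1): sqrt(49) = 7, (7, 1)->(-8, -2): sqrt(234) = 15.297059, (-8, -2)->(7, -6): sqrt(241) = 15.524175
Sum = 37.821234
Perimeter = 37.8212

37.8212


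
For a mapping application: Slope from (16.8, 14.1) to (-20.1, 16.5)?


slope = (y2-y1)/(x2-x1) = (16.5-14.1)/((-20.1)-16.8) = 2.4/(-36.9) = -0.065

-0.065


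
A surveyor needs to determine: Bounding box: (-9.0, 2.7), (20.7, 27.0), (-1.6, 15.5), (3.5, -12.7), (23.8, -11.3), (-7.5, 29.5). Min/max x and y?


x range: [-9, 23.8]
y range: [-12.7, 29.5]
Bounding box: (-9,-12.7) to (23.8,29.5)

(-9,-12.7) to (23.8,29.5)


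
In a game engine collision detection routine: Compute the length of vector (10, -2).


|u| = sqrt(10^2 + (-2)^2) = sqrt(104) = 10.198

10.198


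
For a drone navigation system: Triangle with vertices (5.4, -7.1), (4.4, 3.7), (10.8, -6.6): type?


Side lengths squared: AB^2=117.64, BC^2=147.05, CA^2=29.41
Sorted: [29.41, 117.64, 147.05]
By sides: Scalene, By angles: Right

Scalene, Right


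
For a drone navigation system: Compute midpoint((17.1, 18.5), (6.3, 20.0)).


M = ((17.1+6.3)/2, (18.5+20)/2)
= (11.7, 19.25)

(11.7, 19.25)


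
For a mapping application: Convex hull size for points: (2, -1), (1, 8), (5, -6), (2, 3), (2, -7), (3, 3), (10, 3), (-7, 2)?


Convex hull vertices (CCW): (-7, 2), (2, -7), (5, -6), (10, 3), (1, 8)
Count = 5

5


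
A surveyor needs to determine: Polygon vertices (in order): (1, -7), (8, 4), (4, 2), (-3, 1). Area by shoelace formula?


Shoelace sum: (1*4 - 8*(-7)) + (8*2 - 4*4) + (4*1 - (-3)*2) + ((-3)*(-7) - 1*1)
= 90
Area = |90|/2 = 45

45


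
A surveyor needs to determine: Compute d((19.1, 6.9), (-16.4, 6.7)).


dx=-35.5, dy=-0.2
d^2 = (-35.5)^2 + (-0.2)^2 = 1260.29
d = sqrt(1260.29) = 35.5006

35.5006


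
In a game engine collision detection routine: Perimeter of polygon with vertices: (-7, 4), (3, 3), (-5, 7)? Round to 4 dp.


Sides: (-7, 4)->(3, 3): sqrt(101) = 10.049876, (3, 3)->(-5, 7): sqrt(80) = 8.944272, (-5, 7)->(-7, 4): sqrt(13) = 3.605551
Sum = 22.599699
Perimeter = 22.5997

22.5997


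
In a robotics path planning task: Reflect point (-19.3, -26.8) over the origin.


Reflection over origin: (x,y) -> (-x,-y)
(-19.3, -26.8) -> (19.3, 26.8)

(19.3, 26.8)


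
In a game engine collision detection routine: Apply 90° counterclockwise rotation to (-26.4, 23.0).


90° CCW: (x,y) -> (-y, x)
(-26.4,23) -> (-23, -26.4)

(-23, -26.4)


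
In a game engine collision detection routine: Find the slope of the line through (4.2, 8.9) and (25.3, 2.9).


slope = (y2-y1)/(x2-x1) = (2.9-8.9)/(25.3-4.2) = (-6)/21.1 = -0.2844

-0.2844


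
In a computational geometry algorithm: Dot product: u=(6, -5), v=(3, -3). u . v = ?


u . v = u_x*v_x + u_y*v_y = 6*3 + (-5)*(-3)
= 18 + 15 = 33

33


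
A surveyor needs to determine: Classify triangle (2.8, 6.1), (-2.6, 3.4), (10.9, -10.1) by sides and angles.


Side lengths squared: AB^2=36.45, BC^2=364.5, CA^2=328.05
Sorted: [36.45, 328.05, 364.5]
By sides: Scalene, By angles: Right

Scalene, Right


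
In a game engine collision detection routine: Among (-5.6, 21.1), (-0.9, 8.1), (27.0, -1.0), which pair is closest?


d(P0,P1) = 13.8235, d(P0,P2) = 39.3849, d(P1,P2) = 29.3466
Closest: P0 and P1

Closest pair: (-5.6, 21.1) and (-0.9, 8.1), distance = 13.8235


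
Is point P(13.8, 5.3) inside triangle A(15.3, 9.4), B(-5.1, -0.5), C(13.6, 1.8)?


Cross products: AB x AP = 68.79, BC x BP = 64.99, CA x CP = 4.43
All same sign? yes

Yes, inside


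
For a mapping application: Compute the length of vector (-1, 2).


|u| = sqrt((-1)^2 + 2^2) = sqrt(5) = 2.2361

2.2361


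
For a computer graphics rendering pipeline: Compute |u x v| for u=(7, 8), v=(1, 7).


|u x v| = |7*7 - 8*1|
= |49 - 8| = 41

41


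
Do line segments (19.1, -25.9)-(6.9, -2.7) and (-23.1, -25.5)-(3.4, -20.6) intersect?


Cross products: d1=-217.38, d2=457.2, d3=974.16, d4=299.58
d1*d2 < 0 and d3*d4 < 0? no

No, they don't intersect


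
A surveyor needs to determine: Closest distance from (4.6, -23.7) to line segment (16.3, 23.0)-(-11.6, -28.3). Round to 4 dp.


Project P onto AB: t = 0.7983 (clamped to [0,1])
Closest point on segment: (-5.9714, -17.9506)
Distance: 12.0337

12.0337


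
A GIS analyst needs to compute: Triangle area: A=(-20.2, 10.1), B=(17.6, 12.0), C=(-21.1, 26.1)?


Area = |x_A(y_B-y_C) + x_B(y_C-y_A) + x_C(y_A-y_B)|/2
= |284.82 + 281.6 + 40.09|/2
= 606.51/2 = 303.255

303.255


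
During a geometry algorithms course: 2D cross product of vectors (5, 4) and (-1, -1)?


u x v = u_x*v_y - u_y*v_x = 5*(-1) - 4*(-1)
= (-5) - (-4) = -1

-1


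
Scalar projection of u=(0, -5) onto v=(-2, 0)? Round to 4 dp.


u.v = 0, |v| = sqrt(4) = 2
Scalar projection = u.v / |v| = 0 / sqrt(4) = 0

0


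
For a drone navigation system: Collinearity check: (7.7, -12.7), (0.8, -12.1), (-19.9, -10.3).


Cross product: (0.8-7.7)*((-10.3)-(-12.7)) - ((-12.1)-(-12.7))*((-19.9)-7.7)
= 0

Yes, collinear


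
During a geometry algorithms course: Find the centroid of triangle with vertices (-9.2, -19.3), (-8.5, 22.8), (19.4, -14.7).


Centroid = ((x_A+x_B+x_C)/3, (y_A+y_B+y_C)/3)
= (((-9.2)+(-8.5)+19.4)/3, ((-19.3)+22.8+(-14.7))/3)
= (0.5667, -3.7333)

(0.5667, -3.7333)


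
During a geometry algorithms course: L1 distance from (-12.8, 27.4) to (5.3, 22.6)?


|(-12.8)-5.3| + |27.4-22.6| = 18.1 + 4.8 = 22.9

22.9


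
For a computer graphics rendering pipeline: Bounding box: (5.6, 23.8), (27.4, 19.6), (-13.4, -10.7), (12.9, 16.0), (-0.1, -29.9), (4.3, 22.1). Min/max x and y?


x range: [-13.4, 27.4]
y range: [-29.9, 23.8]
Bounding box: (-13.4,-29.9) to (27.4,23.8)

(-13.4,-29.9) to (27.4,23.8)


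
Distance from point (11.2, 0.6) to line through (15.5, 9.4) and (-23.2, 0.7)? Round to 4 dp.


|cross product| = 303.15
|line direction| = sqrt(1573.38) = 39.6659
Distance = 303.15/sqrt(1573.38) = 7.6426

7.6426


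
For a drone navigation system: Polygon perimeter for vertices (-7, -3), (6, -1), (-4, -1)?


Sides: (-7, -3)->(6, -1): sqrt(173) = 13.152946, (6, -1)->(-4, -1): sqrt(100) = 10, (-4, -1)->(-7, -3): sqrt(13) = 3.605551
Sum = 26.758497
Perimeter = 26.7585

26.7585


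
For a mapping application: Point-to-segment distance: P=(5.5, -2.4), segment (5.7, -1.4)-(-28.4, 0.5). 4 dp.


Project P onto AB: t = 0.0042 (clamped to [0,1])
Closest point on segment: (5.5562, -1.392)
Distance: 1.0096

1.0096
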